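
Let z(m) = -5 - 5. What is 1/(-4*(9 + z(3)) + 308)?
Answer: 1/312 ≈ 0.0032051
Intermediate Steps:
z(m) = -10
1/(-4*(9 + z(3)) + 308) = 1/(-4*(9 - 10) + 308) = 1/(-4*(-1) + 308) = 1/(4 + 308) = 1/312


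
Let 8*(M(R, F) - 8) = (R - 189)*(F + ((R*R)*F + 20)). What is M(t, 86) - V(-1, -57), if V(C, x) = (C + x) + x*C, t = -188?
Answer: -572981529/4 ≈ -1.4325e+8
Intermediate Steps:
V(C, x) = C + x + C*x (V(C, x) = (C + x) + C*x = C + x + C*x)
M(R, F) = 8 + (-189 + R)*(20 + F + F*R**2)/8 (M(R, F) = 8 + ((R - 189)*(F + ((R*R)*F + 20)))/8 = 8 + ((-189 + R)*(F + (R**2*F + 20)))/8 = 8 + ((-189 + R)*(F + (F*R**2 + 20)))/8 = 8 + ((-189 + R)*(F + (20 + F*R**2)))/8 = 8 + ((-189 + R)*(20 + F + F*R**2))/8 = 8 + (-189 + R)*(20 + F + F*R**2)/8)
M(t, 86) - V(-1, -57) = (-929/2 - 189/8*86 + (5/2)*(-188) - 189/8*86*(-188)**2 + (1/8)*86*(-188) + (1/8)*86*(-188)**3) - (-1 - 57 - 1*(-57)) = (-929/2 - 8127/4 - 470 - 189/8*86*35344 - 2021 + (1/8)*86*(-6644672)) - (-1 - 57 + 57) = (-929/2 - 8127/4 - 470 - 71810172 - 2021 - 71430224) - 1*(-1) = -572981533/4 + 1 = -572981529/4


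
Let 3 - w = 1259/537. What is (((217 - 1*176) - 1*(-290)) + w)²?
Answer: 31719253801/288369 ≈ 1.1000e+5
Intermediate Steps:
w = 352/537 (w = 3 - 1259/537 = 352/537 ≈ 0.65549)
(((217 - 1*176) - 1*(-290)) + w)² = (((217 - 1*176) - 1*(-290)) + 352/537)² = (((217 - 176) + 290) + 352/537)² = ((41 + 290) + 352/537)² = (331 + 352/537)² = (178099/537)² = 31719253801/288369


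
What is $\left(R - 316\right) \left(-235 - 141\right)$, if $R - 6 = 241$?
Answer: $25944$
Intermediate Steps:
$R = 247$ ($R = 6 + 241 = 247$)
$\left(R - 316\right) \left(-235 - 141\right) = \left(247 - 316\right) \left(-235 - 141\right) = - 69 \left(-235 - 141\right) = \left(-69\right) \left(-376\right) = 25944$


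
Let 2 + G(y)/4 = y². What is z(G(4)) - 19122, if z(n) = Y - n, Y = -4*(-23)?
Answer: -19086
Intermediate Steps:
Y = 92
G(y) = -8 + 4*y²
z(n) = 92 - n
z(G(4)) - 19122 = (92 - (-8 + 4*4²)) - 19122 = (92 - (-8 + 4*16)) - 19122 = (92 - (-8 + 64)) - 19122 = (92 - 1*56) - 19122 = (92 - 56) - 19122 = 36 - 19122 = -19086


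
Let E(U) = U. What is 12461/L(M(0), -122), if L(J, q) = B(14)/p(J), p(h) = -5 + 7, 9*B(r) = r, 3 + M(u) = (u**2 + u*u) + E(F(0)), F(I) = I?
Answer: 112149/7 ≈ 16021.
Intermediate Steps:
M(u) = -3 + 2*u**2 (M(u) = -3 + ((u**2 + u*u) + 0) = -3 + ((u**2 + u**2) + 0) = -3 + (2*u**2 + 0) = -3 + 2*u**2)
B(r) = r/9
p(h) = 2
L(J, q) = 7/9 (L(J, q) = ((1/9)*14)/2 = (14/9)*(1/2) = 7/9)
12461/L(M(0), -122) = 12461/(7/9) = 12461*(9/7) = 112149/7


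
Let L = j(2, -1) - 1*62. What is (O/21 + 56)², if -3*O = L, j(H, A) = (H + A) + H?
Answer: 12866569/3969 ≈ 3241.8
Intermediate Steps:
j(H, A) = A + 2*H (j(H, A) = (A + H) + H = A + 2*H)
L = -59 (L = (-1 + 2*2) - 1*62 = (-1 + 4) - 62 = 3 - 62 = -59)
O = 59/3 (O = -⅓*(-59) = 59/3 ≈ 19.667)
(O/21 + 56)² = ((59/3)/21 + 56)² = ((59/3)*(1/21) + 56)² = (59/63 + 56)² = (3587/63)² = 12866569/3969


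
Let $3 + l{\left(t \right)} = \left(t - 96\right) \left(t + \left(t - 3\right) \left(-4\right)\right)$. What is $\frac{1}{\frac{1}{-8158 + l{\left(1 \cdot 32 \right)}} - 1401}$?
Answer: $- \frac{2785}{3901786} \approx -0.00071378$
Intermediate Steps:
$l{\left(t \right)} = -3 + \left(-96 + t\right) \left(12 - 3 t\right)$ ($l{\left(t \right)} = -3 + \left(t - 96\right) \left(t + \left(t - 3\right) \left(-4\right)\right) = -3 + \left(-96 + t\right) \left(t + \left(-3 + t\right) \left(-4\right)\right) = -3 + \left(-96 + t\right) \left(t - \left(-12 + 4 t\right)\right) = -3 + \left(-96 + t\right) \left(12 - 3 t\right)$)
$\frac{1}{\frac{1}{-8158 + l{\left(1 \cdot 32 \right)}} - 1401} = \frac{1}{\frac{1}{-8158 - \left(1155 + 3072 - 300 \cdot 32\right)} - 1401} = \frac{1}{\frac{1}{-8158 - \left(-8445 + 3072\right)} - 1401} = \frac{1}{\frac{1}{-8158 - -5373} - 1401} = \frac{1}{\frac{1}{-8158 + 5373} - 1401} = \frac{1}{\frac{1}{-2785} - 1401} = \frac{1}{- \frac{1}{2785} - 1401} = \frac{1}{- \frac{3901786}{2785}} = - \frac{2785}{3901786}$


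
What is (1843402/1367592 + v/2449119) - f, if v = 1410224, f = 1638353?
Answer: -914580967763260283/558232591908 ≈ -1.6384e+6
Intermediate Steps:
(1843402/1367592 + v/2449119) - f = (1843402/1367592 + 1410224/2449119) - 1*1638353 = (1843402*(1/1367592) + 1410224*(1/2449119)) - 1638353 = (921701/683796 + 1410224/2449119) - 1638353 = 1073886987241/558232591908 - 1638353 = -914580967763260283/558232591908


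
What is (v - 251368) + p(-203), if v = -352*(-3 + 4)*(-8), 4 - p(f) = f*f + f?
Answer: -289554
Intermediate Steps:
p(f) = 4 - f - f**2 (p(f) = 4 - (f*f + f) = 4 - (f**2 + f) = 4 - (f + f**2) = 4 + (-f - f**2) = 4 - f - f**2)
v = 2816 (v = -352*(-8) = 2816)
(v - 251368) + p(-203) = (2816 - 251368) + (4 - 1*(-203) - 1*(-203)**2) = -248552 + (4 + 203 - 1*41209) = -248552 + (4 + 203 - 41209) = -248552 - 41002 = -289554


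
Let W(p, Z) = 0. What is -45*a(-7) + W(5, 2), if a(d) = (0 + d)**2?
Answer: -2205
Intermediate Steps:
a(d) = d**2
-45*a(-7) + W(5, 2) = -45*(-7)**2 + 0 = -45*49 + 0 = -2205 + 0 = -2205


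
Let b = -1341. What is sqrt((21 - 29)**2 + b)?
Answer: I*sqrt(1277) ≈ 35.735*I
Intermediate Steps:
sqrt((21 - 29)**2 + b) = sqrt((21 - 29)**2 - 1341) = sqrt((-8)**2 - 1341) = sqrt(64 - 1341) = sqrt(-1277) = I*sqrt(1277)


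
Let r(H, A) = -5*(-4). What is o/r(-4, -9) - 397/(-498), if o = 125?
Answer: 7019/996 ≈ 7.0472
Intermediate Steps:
r(H, A) = 20
o/r(-4, -9) - 397/(-498) = 125/20 - 397/(-498) = 125*(1/20) - 397*(-1/498) = 25/4 + 397/498 = 7019/996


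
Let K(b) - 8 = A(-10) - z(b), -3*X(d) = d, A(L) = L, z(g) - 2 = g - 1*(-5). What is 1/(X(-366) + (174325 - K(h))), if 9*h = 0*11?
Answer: 1/174456 ≈ 5.7321e-6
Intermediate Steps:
z(g) = 7 + g (z(g) = 2 + (g - 1*(-5)) = 2 + (g + 5) = 2 + (5 + g) = 7 + g)
h = 0 (h = (0*11)/9 = (⅑)*0 = 0)
X(d) = -d/3
K(b) = -9 - b (K(b) = 8 + (-10 - (7 + b)) = 8 + (-10 + (-7 - b)) = 8 + (-17 - b) = -9 - b)
1/(X(-366) + (174325 - K(h))) = 1/(-⅓*(-366) + (174325 - (-9 - 1*0))) = 1/(122 + (174325 - (-9 + 0))) = 1/(122 + (174325 - 1*(-9))) = 1/(122 + (174325 + 9)) = 1/(122 + 174334) = 1/174456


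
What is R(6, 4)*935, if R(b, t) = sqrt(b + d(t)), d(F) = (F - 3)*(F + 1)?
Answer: 935*sqrt(11) ≈ 3101.0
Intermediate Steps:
d(F) = (1 + F)*(-3 + F) (d(F) = (-3 + F)*(1 + F) = (1 + F)*(-3 + F))
R(b, t) = sqrt(-3 + b + t**2 - 2*t) (R(b, t) = sqrt(b + (-3 + t**2 - 2*t)) = sqrt(-3 + b + t**2 - 2*t))
R(6, 4)*935 = sqrt(-3 + 6 + 4**2 - 2*4)*935 = sqrt(-3 + 6 + 16 - 8)*935 = sqrt(11)*935 = 935*sqrt(11)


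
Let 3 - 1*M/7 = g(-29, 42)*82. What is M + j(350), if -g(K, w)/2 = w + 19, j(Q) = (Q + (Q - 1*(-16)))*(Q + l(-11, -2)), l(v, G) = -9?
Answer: 314205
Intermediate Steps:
j(Q) = (-9 + Q)*(16 + 2*Q) (j(Q) = (Q + (Q - 1*(-16)))*(Q - 9) = (Q + (Q + 16))*(-9 + Q) = (Q + (16 + Q))*(-9 + Q) = (16 + 2*Q)*(-9 + Q) = (-9 + Q)*(16 + 2*Q))
g(K, w) = -38 - 2*w (g(K, w) = -2*(w + 19) = -2*(19 + w) = -38 - 2*w)
M = 70049 (M = 21 - 7*(-38 - 2*42)*82 = 21 - 7*(-38 - 84)*82 = 21 - (-854)*82 = 21 - 7*(-10004) = 21 + 70028 = 70049)
M + j(350) = 70049 + (-144 - 2*350 + 2*350²) = 70049 + (-144 - 700 + 2*122500) = 70049 + (-144 - 700 + 245000) = 70049 + 244156 = 314205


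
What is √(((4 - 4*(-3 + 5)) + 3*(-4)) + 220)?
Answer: 2*√51 ≈ 14.283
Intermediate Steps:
√(((4 - 4*(-3 + 5)) + 3*(-4)) + 220) = √(((4 - 4*2) - 12) + 220) = √(((4 - 8) - 12) + 220) = √((-4 - 12) + 220) = √(-16 + 220) = √204 = 2*√51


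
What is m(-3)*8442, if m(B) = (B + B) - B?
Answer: -25326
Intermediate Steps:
m(B) = B (m(B) = 2*B - B = B)
m(-3)*8442 = -3*8442 = -25326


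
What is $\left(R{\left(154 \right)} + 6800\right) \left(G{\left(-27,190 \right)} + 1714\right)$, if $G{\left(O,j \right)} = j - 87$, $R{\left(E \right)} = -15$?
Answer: $12328345$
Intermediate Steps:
$G{\left(O,j \right)} = -87 + j$
$\left(R{\left(154 \right)} + 6800\right) \left(G{\left(-27,190 \right)} + 1714\right) = \left(-15 + 6800\right) \left(\left(-87 + 190\right) + 1714\right) = 6785 \left(103 + 1714\right) = 6785 \cdot 1817 = 12328345$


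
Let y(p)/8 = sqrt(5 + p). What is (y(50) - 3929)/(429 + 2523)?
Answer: -3929/2952 + sqrt(55)/369 ≈ -1.3109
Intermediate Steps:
y(p) = 8*sqrt(5 + p)
(y(50) - 3929)/(429 + 2523) = (8*sqrt(5 + 50) - 3929)/(429 + 2523) = (8*sqrt(55) - 3929)/2952 = (-3929 + 8*sqrt(55))*(1/2952) = -3929/2952 + sqrt(55)/369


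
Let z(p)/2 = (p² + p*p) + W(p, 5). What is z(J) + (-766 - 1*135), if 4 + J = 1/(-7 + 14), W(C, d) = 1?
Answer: -41135/49 ≈ -839.49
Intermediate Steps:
J = -27/7 (J = -4 + 1/(-7 + 14) = -4 + 1/7 = -4 + ⅐ = -27/7 ≈ -3.8571)
z(p) = 2 + 4*p² (z(p) = 2*((p² + p*p) + 1) = 2*((p² + p²) + 1) = 2*(2*p² + 1) = 2*(1 + 2*p²) = 2 + 4*p²)
z(J) + (-766 - 1*135) = (2 + 4*(-27/7)²) + (-766 - 1*135) = (2 + 4*(729/49)) + (-766 - 135) = (2 + 2916/49) - 901 = 3014/49 - 901 = -41135/49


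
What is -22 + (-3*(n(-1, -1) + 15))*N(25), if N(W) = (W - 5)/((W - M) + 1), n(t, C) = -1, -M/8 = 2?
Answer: -42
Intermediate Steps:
M = -16 (M = -8*2 = -16)
N(W) = (-5 + W)/(17 + W) (N(W) = (W - 5)/((W - 1*(-16)) + 1) = (-5 + W)/((W + 16) + 1) = (-5 + W)/((16 + W) + 1) = (-5 + W)/(17 + W))
-22 + (-3*(n(-1, -1) + 15))*N(25) = -22 + (-3*(-1 + 15))*((-5 + 25)/(17 + 25)) = -22 + (-3*14)*(20/42) = -22 - 20 = -42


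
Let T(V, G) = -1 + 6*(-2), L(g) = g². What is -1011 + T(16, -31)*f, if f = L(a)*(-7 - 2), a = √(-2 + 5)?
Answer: -660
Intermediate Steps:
a = √3 ≈ 1.7320
T(V, G) = -13 (T(V, G) = -1 - 12 = -13)
f = -27 (f = (√3)²*(-7 - 2) = 3*(-9) = -27)
-1011 + T(16, -31)*f = -1011 - 13*(-27) = -1011 + 351 = -660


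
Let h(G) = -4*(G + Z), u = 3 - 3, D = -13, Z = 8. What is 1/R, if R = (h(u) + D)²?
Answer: 1/2025 ≈ 0.00049383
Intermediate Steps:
u = 0
h(G) = -32 - 4*G (h(G) = -4*(G + 8) = -4*(8 + G) = -32 - 4*G)
R = 2025 (R = ((-32 - 4*0) - 13)² = ((-32 + 0) - 13)² = (-32 - 13)² = (-45)² = 2025)
1/R = 1/2025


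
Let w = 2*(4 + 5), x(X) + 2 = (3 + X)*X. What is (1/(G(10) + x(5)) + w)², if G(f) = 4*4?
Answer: 946729/2916 ≈ 324.67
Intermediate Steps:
x(X) = -2 + X*(3 + X) (x(X) = -2 + (3 + X)*X = -2 + X*(3 + X))
w = 18 (w = 2*9 = 18)
G(f) = 16
(1/(G(10) + x(5)) + w)² = (1/(16 + (-2 + 5² + 3*5)) + 18)² = (1/(16 + (-2 + 25 + 15)) + 18)² = (1/(16 + 38) + 18)² = (1/54 + 18)² = (973/54)² = 946729/2916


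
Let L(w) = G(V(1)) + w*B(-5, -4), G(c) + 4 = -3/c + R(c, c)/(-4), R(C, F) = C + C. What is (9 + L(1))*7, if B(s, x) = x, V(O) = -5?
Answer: 287/10 ≈ 28.700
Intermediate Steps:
R(C, F) = 2*C
G(c) = -4 - 3/c - c/2 (G(c) = -4 + (-3/c + (2*c)/(-4)) = -4 + (-3/c + (2*c)*(-1/4)) = -4 + (-3/c - c/2) = -4 - 3/c - c/2)
L(w) = -9/10 - 4*w (L(w) = (-4 - 3/(-5) - 1/2*(-5)) + w*(-4) = (-4 - 3*(-1/5) + 5/2) - 4*w = (-4 + 3/5 + 5/2) - 4*w = -9/10 - 4*w)
(9 + L(1))*7 = (9 + (-9/10 - 4*1))*7 = (9 + (-9/10 - 4))*7 = (9 - 49/10)*7 = (41/10)*7 = 287/10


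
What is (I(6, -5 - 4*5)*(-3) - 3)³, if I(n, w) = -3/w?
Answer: -592704/15625 ≈ -37.933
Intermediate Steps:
(I(6, -5 - 4*5)*(-3) - 3)³ = (-3/(-5 - 4*5)*(-3) - 3)³ = (-3/(-5 - 20)*(-3) - 3)³ = (-3/(-25)*(-3) - 3)³ = (-3*(-1/25)*(-3) - 3)³ = ((3/25)*(-3) - 3)³ = (-9/25 - 3)³ = (-84/25)³ = -592704/15625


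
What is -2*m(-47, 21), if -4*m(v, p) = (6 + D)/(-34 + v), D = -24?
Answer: ⅑ ≈ 0.11111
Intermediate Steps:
m(v, p) = 9/(2*(-34 + v)) (m(v, p) = -(6 - 24)/(4*(-34 + v)) = -(-9)/(2*(-34 + v)) = 9/(2*(-34 + v)))
-2*m(-47, 21) = -9/(-34 - 47) = -9/(-81) = -9*(-1)/81 = -2*(-1/18) = ⅑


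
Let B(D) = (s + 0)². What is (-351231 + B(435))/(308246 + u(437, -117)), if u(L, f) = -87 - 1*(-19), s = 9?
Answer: -58525/51363 ≈ -1.1394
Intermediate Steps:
u(L, f) = -68 (u(L, f) = -87 + 19 = -68)
B(D) = 81 (B(D) = (9 + 0)² = 9² = 81)
(-351231 + B(435))/(308246 + u(437, -117)) = (-351231 + 81)/(308246 - 68) = -351150/308178 = -351150*1/308178 = -58525/51363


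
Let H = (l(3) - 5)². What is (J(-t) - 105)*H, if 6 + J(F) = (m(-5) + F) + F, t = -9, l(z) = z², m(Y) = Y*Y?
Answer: -1088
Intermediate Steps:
m(Y) = Y²
H = 16 (H = (3² - 5)² = (9 - 5)² = 4² = 16)
J(F) = 19 + 2*F (J(F) = -6 + (((-5)² + F) + F) = -6 + ((25 + F) + F) = -6 + (25 + 2*F) = 19 + 2*F)
(J(-t) - 105)*H = ((19 + 2*(-1*(-9))) - 105)*16 = ((19 + 2*9) - 105)*16 = ((19 + 18) - 105)*16 = (37 - 105)*16 = -68*16 = -1088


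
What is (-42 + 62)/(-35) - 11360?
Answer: -79524/7 ≈ -11361.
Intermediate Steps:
(-42 + 62)/(-35) - 11360 = 20*(-1/35) - 11360 = -4/7 - 11360 = -79524/7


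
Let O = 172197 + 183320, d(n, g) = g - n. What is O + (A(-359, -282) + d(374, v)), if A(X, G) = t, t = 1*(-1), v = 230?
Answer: 355372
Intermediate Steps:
t = -1
A(X, G) = -1
O = 355517
O + (A(-359, -282) + d(374, v)) = 355517 + (-1 + (230 - 1*374)) = 355517 + (-1 + (230 - 374)) = 355517 + (-1 - 144) = 355517 - 145 = 355372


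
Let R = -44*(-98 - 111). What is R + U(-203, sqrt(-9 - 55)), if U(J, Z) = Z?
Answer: 9196 + 8*I ≈ 9196.0 + 8.0*I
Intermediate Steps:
R = 9196 (R = -44*(-209) = 9196)
R + U(-203, sqrt(-9 - 55)) = 9196 + sqrt(-9 - 55) = 9196 + sqrt(-64) = 9196 + 8*I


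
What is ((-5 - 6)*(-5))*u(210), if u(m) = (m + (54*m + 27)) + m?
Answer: 648285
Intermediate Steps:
u(m) = 27 + 56*m (u(m) = (m + (27 + 54*m)) + m = (27 + 55*m) + m = 27 + 56*m)
((-5 - 6)*(-5))*u(210) = ((-5 - 6)*(-5))*(27 + 56*210) = (-11*(-5))*(27 + 11760) = 55*11787 = 648285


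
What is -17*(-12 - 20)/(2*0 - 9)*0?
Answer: 0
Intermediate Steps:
-17*(-12 - 20)/(2*0 - 9)*0 = -(-544)/(0 - 9)*0 = -(-544)/(-9)*0 = -(-544)*(-1)/9*0 = -17*32/9*0 = -544/9*0 = 0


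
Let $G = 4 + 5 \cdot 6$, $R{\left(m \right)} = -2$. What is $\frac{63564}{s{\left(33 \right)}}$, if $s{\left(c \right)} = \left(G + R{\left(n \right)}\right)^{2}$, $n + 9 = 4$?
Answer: $\frac{15891}{256} \approx 62.074$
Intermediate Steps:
$n = -5$ ($n = -9 + 4 = -5$)
$G = 34$ ($G = 4 + 30 = 34$)
$s{\left(c \right)} = 1024$ ($s{\left(c \right)} = \left(34 - 2\right)^{2} = 32^{2} = 1024$)
$\frac{63564}{s{\left(33 \right)}} = \frac{63564}{1024} = 63564 \cdot \frac{1}{1024} = \frac{15891}{256}$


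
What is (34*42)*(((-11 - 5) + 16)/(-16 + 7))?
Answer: 0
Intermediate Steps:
(34*42)*(((-11 - 5) + 16)/(-16 + 7)) = 1428*((-16 + 16)/(-9)) = 1428*(0*(-⅑)) = 1428*0 = 0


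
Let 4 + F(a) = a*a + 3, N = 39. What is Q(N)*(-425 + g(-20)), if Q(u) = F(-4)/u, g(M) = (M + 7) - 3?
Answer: -2205/13 ≈ -169.62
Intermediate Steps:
g(M) = 4 + M (g(M) = (7 + M) - 3 = 4 + M)
F(a) = -1 + a² (F(a) = -4 + (a*a + 3) = -4 + (a² + 3) = -4 + (3 + a²) = -1 + a²)
Q(u) = 15/u (Q(u) = (-1 + (-4)²)/u = (-1 + 16)/u = 15/u)
Q(N)*(-425 + g(-20)) = (15/39)*(-425 + (4 - 20)) = (15*(1/39))*(-425 - 16) = (5/13)*(-441) = -2205/13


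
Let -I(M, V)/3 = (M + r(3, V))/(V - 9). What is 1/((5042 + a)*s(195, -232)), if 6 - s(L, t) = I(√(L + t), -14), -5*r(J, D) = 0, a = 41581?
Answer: 1058/301137957 + 23*I*√37/301137957 ≈ 3.5133e-6 + 4.6458e-7*I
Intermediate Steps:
r(J, D) = 0 (r(J, D) = -⅕*0 = 0)
I(M, V) = -3*M/(-9 + V) (I(M, V) = -3*(M + 0)/(V - 9) = -3*M/(-9 + V))
s(L, t) = 6 - 3*√(L + t)/23 (s(L, t) = 6 - (-3)*√(L + t)/(-9 - 14) = 6 - (-3)*√(L + t)/(-23) = 6 - (-3)*√(L + t)*(-1)/23 = 6 - 3*√(L + t)/23)
1/((5042 + a)*s(195, -232)) = 1/((5042 + 41581)*(6 - 3*√(195 - 232)/23)) = 1/(46623*(6 - 3*I*√37/23))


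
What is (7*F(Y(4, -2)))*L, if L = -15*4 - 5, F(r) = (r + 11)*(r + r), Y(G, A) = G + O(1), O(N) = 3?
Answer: -114660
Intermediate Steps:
Y(G, A) = 3 + G (Y(G, A) = G + 3 = 3 + G)
F(r) = 2*r*(11 + r) (F(r) = (11 + r)*(2*r) = 2*r*(11 + r))
L = -65 (L = -3*20 - 5 = -60 - 5 = -65)
(7*F(Y(4, -2)))*L = (7*(2*(3 + 4)*(11 + (3 + 4))))*(-65) = (7*(2*7*(11 + 7)))*(-65) = (7*(2*7*18))*(-65) = (7*252)*(-65) = 1764*(-65) = -114660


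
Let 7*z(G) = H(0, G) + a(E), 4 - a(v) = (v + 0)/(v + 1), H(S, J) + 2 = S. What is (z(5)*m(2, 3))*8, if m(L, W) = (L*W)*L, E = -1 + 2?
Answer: 144/7 ≈ 20.571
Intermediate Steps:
H(S, J) = -2 + S
E = 1
a(v) = 4 - v/(1 + v) (a(v) = 4 - (v + 0)/(v + 1) = 4 - v/(1 + v))
m(L, W) = W*L²
z(G) = 3/14 (z(G) = ((-2 + 0) + (4 + 3*1)/(1 + 1))/7 = (-2 + (4 + 3)/2)/7 = (-2 + (½)*7)/7 = (-2 + 7/2)/7 = (⅐)*(3/2) = 3/14)
(z(5)*m(2, 3))*8 = (3*(3*2²)/14)*8 = (3*(3*4)/14)*8 = ((3/14)*12)*8 = (18/7)*8 = 144/7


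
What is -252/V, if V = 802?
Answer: -126/401 ≈ -0.31421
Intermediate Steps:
-252/V = -252/802 = -252*1/802 = -126/401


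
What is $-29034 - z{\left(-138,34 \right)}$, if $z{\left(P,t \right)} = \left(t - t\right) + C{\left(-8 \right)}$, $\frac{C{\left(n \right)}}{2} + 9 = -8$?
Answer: $-29000$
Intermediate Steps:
$C{\left(n \right)} = -34$ ($C{\left(n \right)} = -18 + 2 \left(-8\right) = -18 - 16 = -34$)
$z{\left(P,t \right)} = -34$ ($z{\left(P,t \right)} = \left(t - t\right) - 34 = 0 - 34 = -34$)
$-29034 - z{\left(-138,34 \right)} = -29034 - -34 = -29034 + 34 = -29000$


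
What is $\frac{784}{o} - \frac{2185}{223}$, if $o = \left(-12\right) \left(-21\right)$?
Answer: $- \frac{13421}{2007} \approx -6.6871$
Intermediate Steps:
$o = 252$
$\frac{784}{o} - \frac{2185}{223} = \frac{784}{252} - \frac{2185}{223} = 784 \cdot \frac{1}{252} - \frac{2185}{223} = \frac{28}{9} - \frac{2185}{223} = - \frac{13421}{2007}$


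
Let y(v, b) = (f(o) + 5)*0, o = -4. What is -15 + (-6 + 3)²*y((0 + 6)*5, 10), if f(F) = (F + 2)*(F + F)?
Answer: -15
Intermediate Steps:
f(F) = 2*F*(2 + F) (f(F) = (2 + F)*(2*F) = 2*F*(2 + F))
y(v, b) = 0 (y(v, b) = (2*(-4)*(2 - 4) + 5)*0 = (2*(-4)*(-2) + 5)*0 = (16 + 5)*0 = 21*0 = 0)
-15 + (-6 + 3)²*y((0 + 6)*5, 10) = -15 + (-6 + 3)²*0 = -15 + (-3)²*0 = -15 + 9*0 = -15 + 0 = -15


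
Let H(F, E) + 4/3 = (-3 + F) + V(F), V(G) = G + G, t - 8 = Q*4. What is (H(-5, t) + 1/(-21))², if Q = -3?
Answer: 165649/441 ≈ 375.62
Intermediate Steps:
t = -4 (t = 8 - 3*4 = 8 - 12 = -4)
V(G) = 2*G
H(F, E) = -13/3 + 3*F (H(F, E) = -4/3 + ((-3 + F) + 2*F) = -4/3 + (-3 + 3*F) = -13/3 + 3*F)
(H(-5, t) + 1/(-21))² = ((-13/3 + 3*(-5)) + 1/(-21))² = ((-13/3 - 15) - 1/21)² = (-58/3 - 1/21)² = (-407/21)² = 165649/441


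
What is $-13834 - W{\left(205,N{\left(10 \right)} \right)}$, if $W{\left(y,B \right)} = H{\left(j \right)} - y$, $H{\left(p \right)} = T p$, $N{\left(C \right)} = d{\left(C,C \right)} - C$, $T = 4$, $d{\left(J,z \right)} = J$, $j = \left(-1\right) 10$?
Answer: $-13589$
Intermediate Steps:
$j = -10$
$N{\left(C \right)} = 0$ ($N{\left(C \right)} = C - C = 0$)
$H{\left(p \right)} = 4 p$
$W{\left(y,B \right)} = -40 - y$ ($W{\left(y,B \right)} = 4 \left(-10\right) - y = -40 - y$)
$-13834 - W{\left(205,N{\left(10 \right)} \right)} = -13834 - \left(-40 - 205\right) = -13834 - -245 = -13834 + 245 = -13589$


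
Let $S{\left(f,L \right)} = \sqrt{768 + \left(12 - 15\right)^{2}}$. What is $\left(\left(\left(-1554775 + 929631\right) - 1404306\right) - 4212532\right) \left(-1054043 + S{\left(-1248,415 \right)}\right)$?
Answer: $6579317433226 - 6241982 \sqrt{777} \approx 6.5791 \cdot 10^{12}$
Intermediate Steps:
$S{\left(f,L \right)} = \sqrt{777}$ ($S{\left(f,L \right)} = \sqrt{768 + \left(-3\right)^{2}} = \sqrt{768 + 9} = \sqrt{777}$)
$\left(\left(\left(-1554775 + 929631\right) - 1404306\right) - 4212532\right) \left(-1054043 + S{\left(-1248,415 \right)}\right) = \left(\left(\left(-1554775 + 929631\right) - 1404306\right) - 4212532\right) \left(-1054043 + \sqrt{777}\right) = \left(\left(-625144 - 1404306\right) - 4212532\right) \left(-1054043 + \sqrt{777}\right) = \left(-2029450 - 4212532\right) \left(-1054043 + \sqrt{777}\right) = - 6241982 \left(-1054043 + \sqrt{777}\right) = 6579317433226 - 6241982 \sqrt{777}$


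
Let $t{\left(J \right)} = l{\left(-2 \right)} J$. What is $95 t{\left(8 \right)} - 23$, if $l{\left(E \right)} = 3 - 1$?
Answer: $1497$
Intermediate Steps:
$l{\left(E \right)} = 2$ ($l{\left(E \right)} = 3 - 1 = 2$)
$t{\left(J \right)} = 2 J$
$95 t{\left(8 \right)} - 23 = 95 \cdot 2 \cdot 8 - 23 = 95 \cdot 16 - 23 = 1520 - 23 = 1497$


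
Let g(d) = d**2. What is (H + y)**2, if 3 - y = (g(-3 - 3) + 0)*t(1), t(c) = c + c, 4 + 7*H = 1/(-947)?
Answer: 212696216100/43943641 ≈ 4840.2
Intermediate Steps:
H = -3789/6629 (H = -4/7 + (1/7)/(-947) = -4/7 + (1/7)*(-1/947) = -4/7 - 1/6629 = -3789/6629 ≈ -0.57158)
t(c) = 2*c
y = -69 (y = 3 - ((-3 - 3)**2 + 0)*2*1 = 3 - ((-6)**2 + 0)*2 = 3 - (36 + 0)*2 = 3 - 36*2 = 3 - 1*72 = 3 - 72 = -69)
(H + y)**2 = (-3789/6629 - 69)**2 = (-461190/6629)**2 = 212696216100/43943641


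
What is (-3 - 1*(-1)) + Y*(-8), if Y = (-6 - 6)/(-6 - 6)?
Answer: -10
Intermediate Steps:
Y = 1 (Y = -12/(-12) = -12*(-1/12) = 1)
(-3 - 1*(-1)) + Y*(-8) = (-3 - 1*(-1)) + 1*(-8) = (-3 + 1) - 8 = -2 - 8 = -10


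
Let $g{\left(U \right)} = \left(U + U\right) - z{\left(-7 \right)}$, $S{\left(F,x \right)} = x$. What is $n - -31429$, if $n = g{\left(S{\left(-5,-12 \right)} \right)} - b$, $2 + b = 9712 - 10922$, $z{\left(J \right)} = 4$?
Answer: $32613$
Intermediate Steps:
$b = -1212$ ($b = -2 + \left(9712 - 10922\right) = -2 - 1210 = -1212$)
$g{\left(U \right)} = -4 + 2 U$ ($g{\left(U \right)} = \left(U + U\right) - 4 = 2 U - 4 = -4 + 2 U$)
$n = 1184$ ($n = \left(-4 + 2 \left(-12\right)\right) - -1212 = \left(-4 - 24\right) + 1212 = -28 + 1212 = 1184$)
$n - -31429 = 1184 - -31429 = 1184 + 31429 = 32613$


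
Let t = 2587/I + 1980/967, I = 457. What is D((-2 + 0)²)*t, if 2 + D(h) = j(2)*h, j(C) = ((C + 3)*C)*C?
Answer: 265706142/441919 ≈ 601.25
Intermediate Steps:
j(C) = C²*(3 + C) (j(C) = ((3 + C)*C)*C = (C*(3 + C))*C = C²*(3 + C))
D(h) = -2 + 20*h (D(h) = -2 + (2²*(3 + 2))*h = -2 + (4*5)*h = -2 + 20*h)
t = 3406489/441919 (t = 2587/457 + 1980/967 = 3406489/441919 ≈ 7.7084)
D((-2 + 0)²)*t = (-2 + 20*(-2 + 0)²)*(3406489/441919) = (-2 + 20*(-2)²)*(3406489/441919) = (-2 + 20*4)*(3406489/441919) = (-2 + 80)*(3406489/441919) = 78*(3406489/441919) = 265706142/441919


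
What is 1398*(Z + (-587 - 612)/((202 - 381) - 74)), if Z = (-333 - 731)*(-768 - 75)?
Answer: 28840746990/23 ≈ 1.2539e+9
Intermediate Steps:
Z = 896952 (Z = -1064*(-843) = 896952)
1398*(Z + (-587 - 612)/((202 - 381) - 74)) = 1398*(896952 + (-587 - 612)/((202 - 381) - 74)) = 1398*(896952 - 1199/(-179 - 74)) = 1398*(896952 - 1199/(-253)) = 1398*(896952 - 1199*(-1/253)) = 1398*(896952 + 109/23) = 1398*(20630005/23) = 28840746990/23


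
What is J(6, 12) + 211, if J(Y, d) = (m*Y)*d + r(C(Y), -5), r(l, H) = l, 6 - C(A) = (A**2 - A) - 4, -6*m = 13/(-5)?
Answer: 1111/5 ≈ 222.20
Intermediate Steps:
m = 13/30 (m = -13/(6*(-5)) = -13*(-1)/(6*5) = -1/6*(-13/5) = 13/30 ≈ 0.43333)
C(A) = 10 + A - A**2 (C(A) = 6 - ((A**2 - A) - 4) = 6 - (-4 + A**2 - A) = 6 + (4 + A - A**2) = 10 + A - A**2)
J(Y, d) = 10 + Y - Y**2 + 13*Y*d/30 (J(Y, d) = (13*Y/30)*d + (10 + Y - Y**2) = 13*Y*d/30 + (10 + Y - Y**2) = 10 + Y - Y**2 + 13*Y*d/30)
J(6, 12) + 211 = (10 + 6 - 1*6**2 + (13/30)*6*12) + 211 = (10 + 6 - 1*36 + 156/5) + 211 = (10 + 6 - 36 + 156/5) + 211 = 56/5 + 211 = 1111/5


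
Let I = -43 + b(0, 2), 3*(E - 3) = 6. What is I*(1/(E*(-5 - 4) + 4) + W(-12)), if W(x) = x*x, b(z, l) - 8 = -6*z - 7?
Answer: -247926/41 ≈ -6047.0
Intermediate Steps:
E = 5 (E = 3 + (⅓)*6 = 3 + 2 = 5)
b(z, l) = 1 - 6*z (b(z, l) = 8 + (-6*z - 7) = 8 + (-7 - 6*z) = 1 - 6*z)
W(x) = x²
I = -42 (I = -43 + (1 - 6*0) = -43 + (1 + 0) = -43 + 1 = -42)
I*(1/(E*(-5 - 4) + 4) + W(-12)) = -42*(1/(5*(-5 - 4) + 4) + (-12)²) = -42*(1/(5*(-9) + 4) + 144) = -42*(1/(-45 + 4) + 144) = -42*(1/(-41) + 144) = -42*(-1/41 + 144) = -42*5903/41 = -247926/41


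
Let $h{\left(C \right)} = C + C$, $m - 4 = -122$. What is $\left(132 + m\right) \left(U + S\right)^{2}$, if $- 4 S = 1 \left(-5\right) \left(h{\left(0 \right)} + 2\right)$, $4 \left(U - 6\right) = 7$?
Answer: $\frac{11767}{8} \approx 1470.9$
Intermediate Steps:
$U = \frac{31}{4}$ ($U = 6 + \frac{1}{4} \cdot 7 = 6 + \frac{7}{4} = \frac{31}{4} \approx 7.75$)
$m = -118$ ($m = 4 - 122 = -118$)
$h{\left(C \right)} = 2 C$
$S = \frac{5}{2}$ ($S = - \frac{1 \left(-5\right) \left(2 \cdot 0 + 2\right)}{4} = - \frac{\left(-5\right) \left(0 + 2\right)}{4} = - \frac{\left(-5\right) 2}{4} = \left(- \frac{1}{4}\right) \left(-10\right) = \frac{5}{2} \approx 2.5$)
$\left(132 + m\right) \left(U + S\right)^{2} = \left(132 - 118\right) \left(\frac{31}{4} + \frac{5}{2}\right)^{2} = 14 \left(\frac{41}{4}\right)^{2} = 14 \cdot \frac{1681}{16} = \frac{11767}{8}$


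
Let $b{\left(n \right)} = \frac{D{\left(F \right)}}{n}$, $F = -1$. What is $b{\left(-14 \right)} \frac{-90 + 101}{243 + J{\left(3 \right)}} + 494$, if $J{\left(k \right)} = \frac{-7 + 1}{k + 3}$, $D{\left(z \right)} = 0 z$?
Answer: $494$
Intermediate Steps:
$D{\left(z \right)} = 0$
$b{\left(n \right)} = 0$ ($b{\left(n \right)} = \frac{0}{n} = 0$)
$J{\left(k \right)} = - \frac{6}{3 + k}$
$b{\left(-14 \right)} \frac{-90 + 101}{243 + J{\left(3 \right)}} + 494 = 0 \frac{-90 + 101}{243 - \frac{6}{3 + 3}} + 494 = 0 \frac{11}{243 - \frac{6}{6}} + 494 = 0 \frac{11}{243 - 1} + 494 = 0 \cdot \frac{11}{242} + 494 = 0 \cdot 11 \cdot \frac{1}{242} + 494 = 0 \cdot \frac{1}{22} + 494 = 0 + 494 = 494$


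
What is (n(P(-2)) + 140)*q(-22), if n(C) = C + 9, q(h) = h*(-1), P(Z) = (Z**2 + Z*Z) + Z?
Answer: 3410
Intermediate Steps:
P(Z) = Z + 2*Z**2 (P(Z) = (Z**2 + Z**2) + Z = 2*Z**2 + Z = Z + 2*Z**2)
q(h) = -h
n(C) = 9 + C
(n(P(-2)) + 140)*q(-22) = ((9 - 2*(1 + 2*(-2))) + 140)*(-1*(-22)) = ((9 - 2*(1 - 4)) + 140)*22 = ((9 - 2*(-3)) + 140)*22 = ((9 + 6) + 140)*22 = (15 + 140)*22 = 155*22 = 3410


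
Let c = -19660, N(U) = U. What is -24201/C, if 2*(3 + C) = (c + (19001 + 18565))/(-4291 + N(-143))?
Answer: 107307234/22255 ≈ 4821.7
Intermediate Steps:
C = -22255/4434 (C = -3 + ((-19660 + (19001 + 18565))/(-4291 - 143))/2 = -3 + ((-19660 + 37566)/(-4434))/2 = -3 + (17906*(-1/4434))/2 = -3 + (½)*(-8953/2217) = -3 - 8953/4434 = -22255/4434 ≈ -5.0192)
-24201/C = -24201/(-22255/4434) = -24201*(-4434/22255) = 107307234/22255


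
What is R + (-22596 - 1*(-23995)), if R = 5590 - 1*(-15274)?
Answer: 22263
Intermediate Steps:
R = 20864 (R = 5590 + 15274 = 20864)
R + (-22596 - 1*(-23995)) = 20864 + (-22596 - 1*(-23995)) = 20864 + (-22596 + 23995) = 20864 + 1399 = 22263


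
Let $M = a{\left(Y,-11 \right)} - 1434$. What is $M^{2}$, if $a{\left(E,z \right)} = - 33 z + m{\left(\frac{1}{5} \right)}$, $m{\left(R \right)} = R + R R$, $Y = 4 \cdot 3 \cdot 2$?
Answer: $\frac{716579361}{625} \approx 1.1465 \cdot 10^{6}$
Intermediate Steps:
$Y = 24$ ($Y = 12 \cdot 2 = 24$)
$m{\left(R \right)} = R + R^{2}$
$a{\left(E,z \right)} = \frac{6}{25} - 33 z$ ($a{\left(E,z \right)} = - 33 z + \frac{1 + \frac{1}{5}}{5} = - 33 z + \frac{1}{5} \cdot \frac{6}{5} = - 33 z + \frac{6}{25} = \frac{6}{25} - 33 z$)
$M = - \frac{26769}{25}$ ($M = \left(\frac{6}{25} - -363\right) - 1434 = \left(\frac{6}{25} + 363\right) - 1434 = \frac{9081}{25} - 1434 = - \frac{26769}{25} \approx -1070.8$)
$M^{2} = \left(- \frac{26769}{25}\right)^{2} = \frac{716579361}{625}$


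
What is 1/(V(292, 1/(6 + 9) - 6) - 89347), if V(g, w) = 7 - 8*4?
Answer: -1/89372 ≈ -1.1189e-5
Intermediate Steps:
V(g, w) = -25 (V(g, w) = 7 - 32 = -25)
1/(V(292, 1/(6 + 9) - 6) - 89347) = 1/(-25 - 89347) = 1/(-89372) = -1/89372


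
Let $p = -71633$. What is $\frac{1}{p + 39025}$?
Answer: $- \frac{1}{32608} \approx -3.0667 \cdot 10^{-5}$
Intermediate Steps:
$\frac{1}{p + 39025} = \frac{1}{-71633 + 39025} = \frac{1}{-32608} = - \frac{1}{32608}$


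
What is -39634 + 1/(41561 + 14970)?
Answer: -2240549653/56531 ≈ -39634.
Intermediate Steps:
-39634 + 1/(41561 + 14970) = -39634 + 1/56531 = -2240549653/56531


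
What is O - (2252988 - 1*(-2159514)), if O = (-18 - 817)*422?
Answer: -4764872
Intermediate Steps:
O = -352370 (O = -835*422 = -352370)
O - (2252988 - 1*(-2159514)) = -352370 - (2252988 - 1*(-2159514)) = -352370 - (2252988 + 2159514) = -352370 - 1*4412502 = -352370 - 4412502 = -4764872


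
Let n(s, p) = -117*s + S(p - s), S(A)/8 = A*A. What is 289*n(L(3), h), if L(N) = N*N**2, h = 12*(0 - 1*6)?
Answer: 21746961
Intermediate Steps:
h = -72 (h = 12*(0 - 6) = 12*(-6) = -72)
S(A) = 8*A**2 (S(A) = 8*(A*A) = 8*A**2)
L(N) = N**3
n(s, p) = -117*s + 8*(p - s)**2
289*n(L(3), h) = 289*(-117*3**3 + 8*(-72 - 1*3**3)**2) = 289*(-117*27 + 8*(-72 - 1*27)**2) = 289*(-3159 + 8*(-72 - 27)**2) = 289*(-3159 + 8*(-99)**2) = 289*(-3159 + 8*9801) = 289*(-3159 + 78408) = 289*75249 = 21746961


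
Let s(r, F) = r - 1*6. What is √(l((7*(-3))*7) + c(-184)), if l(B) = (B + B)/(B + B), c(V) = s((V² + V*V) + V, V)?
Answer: √67523 ≈ 259.85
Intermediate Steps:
s(r, F) = -6 + r (s(r, F) = r - 6 = -6 + r)
c(V) = -6 + V + 2*V² (c(V) = -6 + ((V² + V*V) + V) = -6 + ((V² + V²) + V) = -6 + (2*V² + V) = -6 + (V + 2*V²) = -6 + V + 2*V²)
l(B) = 1 (l(B) = (2*B)/((2*B)) = (2*B)*(1/(2*B)) = 1)
√(l((7*(-3))*7) + c(-184)) = √(1 + (-6 - 184*(1 + 2*(-184)))) = √(1 + (-6 - 184*(1 - 368))) = √(1 + (-6 - 184*(-367))) = √(1 + (-6 + 67528)) = √(1 + 67522) = √67523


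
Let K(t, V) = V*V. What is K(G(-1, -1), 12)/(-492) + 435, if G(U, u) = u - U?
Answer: 17823/41 ≈ 434.71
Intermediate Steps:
K(t, V) = V**2
K(G(-1, -1), 12)/(-492) + 435 = 12**2/(-492) + 435 = 144*(-1/492) + 435 = -12/41 + 435 = 17823/41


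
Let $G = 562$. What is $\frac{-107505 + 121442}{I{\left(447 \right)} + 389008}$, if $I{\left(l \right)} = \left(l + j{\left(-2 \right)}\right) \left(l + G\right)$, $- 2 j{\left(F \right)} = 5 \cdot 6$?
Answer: $\frac{13937}{824896} \approx 0.016895$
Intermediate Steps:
$j{\left(F \right)} = -15$ ($j{\left(F \right)} = - \frac{5 \cdot 6}{2} = \left(- \frac{1}{2}\right) 30 = -15$)
$I{\left(l \right)} = \left(-15 + l\right) \left(562 + l\right)$ ($I{\left(l \right)} = \left(l - 15\right) \left(l + 562\right) = \left(-15 + l\right) \left(562 + l\right)$)
$\frac{-107505 + 121442}{I{\left(447 \right)} + 389008} = \frac{-107505 + 121442}{\left(-8430 + 447^{2} + 547 \cdot 447\right) + 389008} = \frac{13937}{\left(-8430 + 199809 + 244509\right) + 389008} = \frac{13937}{435888 + 389008} = \frac{13937}{824896}$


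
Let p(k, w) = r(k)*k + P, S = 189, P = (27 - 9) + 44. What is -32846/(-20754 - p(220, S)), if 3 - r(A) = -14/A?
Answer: 16423/10745 ≈ 1.5284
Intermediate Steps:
P = 62 (P = 18 + 44 = 62)
r(A) = 3 + 14/A (r(A) = 3 - (-14)/A = 3 + 14/A)
p(k, w) = 62 + k*(3 + 14/k) (p(k, w) = (3 + 14/k)*k + 62 = k*(3 + 14/k) + 62 = 62 + k*(3 + 14/k))
-32846/(-20754 - p(220, S)) = -32846/(-20754 - (76 + 3*220)) = -32846/(-20754 - (76 + 660)) = -32846/(-20754 - 1*736) = -32846/(-20754 - 736) = -32846/(-21490) = -32846*(-1/21490) = 16423/10745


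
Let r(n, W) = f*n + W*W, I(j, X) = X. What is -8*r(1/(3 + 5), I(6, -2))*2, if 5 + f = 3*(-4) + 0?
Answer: -30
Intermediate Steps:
f = -17 (f = -5 + (3*(-4) + 0) = -5 + (-12 + 0) = -5 - 12 = -17)
r(n, W) = W² - 17*n (r(n, W) = -17*n + W*W = -17*n + W² = W² - 17*n)
-8*r(1/(3 + 5), I(6, -2))*2 = -8*((-2)² - 17/(3 + 5))*2 = -8*(4 - 17/8)*2 = -8*15/8*2 = -15*2 = -30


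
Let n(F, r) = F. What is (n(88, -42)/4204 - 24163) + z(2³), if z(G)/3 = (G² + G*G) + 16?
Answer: -24941259/1051 ≈ -23731.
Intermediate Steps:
z(G) = 48 + 6*G² (z(G) = 3*((G² + G*G) + 16) = 3*((G² + G²) + 16) = 3*(2*G² + 16) = 3*(16 + 2*G²) = 48 + 6*G²)
(n(88, -42)/4204 - 24163) + z(2³) = (88/4204 - 24163) + (48 + 6*(2³)²) = (88*(1/4204) - 24163) + (48 + 6*8²) = (22/1051 - 24163) + (48 + 6*64) = -25395291/1051 + (48 + 384) = -25395291/1051 + 432 = -24941259/1051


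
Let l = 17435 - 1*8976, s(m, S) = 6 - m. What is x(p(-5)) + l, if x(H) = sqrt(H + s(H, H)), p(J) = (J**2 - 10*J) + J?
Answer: 8459 + sqrt(6) ≈ 8461.5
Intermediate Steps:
l = 8459 (l = 17435 - 8976 = 8459)
p(J) = J**2 - 9*J
x(H) = sqrt(6) (x(H) = sqrt(H + (6 - H)) = sqrt(6))
x(p(-5)) + l = sqrt(6) + 8459 = 8459 + sqrt(6)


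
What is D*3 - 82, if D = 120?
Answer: 278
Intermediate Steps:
D*3 - 82 = 120*3 - 82 = 360 - 82 = 278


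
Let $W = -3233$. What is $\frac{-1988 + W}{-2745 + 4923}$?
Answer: $- \frac{5221}{2178} \approx -2.3972$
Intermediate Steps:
$\frac{-1988 + W}{-2745 + 4923} = \frac{-1988 - 3233}{-2745 + 4923} = - \frac{5221}{2178}$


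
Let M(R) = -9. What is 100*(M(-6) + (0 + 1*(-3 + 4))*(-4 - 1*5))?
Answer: -1800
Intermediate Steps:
100*(M(-6) + (0 + 1*(-3 + 4))*(-4 - 1*5)) = 100*(-9 + (0 + 1*(-3 + 4))*(-4 - 1*5)) = 100*(-9 + (0 + 1*1)*(-4 - 5)) = 100*(-9 + (0 + 1)*(-9)) = 100*(-9 + 1*(-9)) = 100*(-9 - 9) = 100*(-18) = -1800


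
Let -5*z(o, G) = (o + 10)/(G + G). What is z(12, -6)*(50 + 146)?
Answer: 1078/15 ≈ 71.867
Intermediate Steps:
z(o, G) = -(10 + o)/(10*G) (z(o, G) = -(o + 10)/(5*(G + G)) = -(10 + o)/(5*(2*G)) = -(10 + o)*1/(2*G)/5 = -(10 + o)/(10*G))
z(12, -6)*(50 + 146) = ((⅒)*(-10 - 1*12)/(-6))*(50 + 146) = ((⅒)*(-⅙)*(-10 - 12))*196 = ((⅒)*(-⅙)*(-22))*196 = (11/30)*196 = 1078/15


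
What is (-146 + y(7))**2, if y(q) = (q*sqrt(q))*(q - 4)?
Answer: 24403 - 6132*sqrt(7) ≈ 8179.3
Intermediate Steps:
y(q) = q**(3/2)*(-4 + q)
(-146 + y(7))**2 = (-146 + 7**(3/2)*(-4 + 7))**2 = (-146 + (7*sqrt(7))*3)**2 = (-146 + 21*sqrt(7))**2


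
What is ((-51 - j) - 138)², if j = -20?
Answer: 28561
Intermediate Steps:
((-51 - j) - 138)² = ((-51 - 1*(-20)) - 138)² = ((-51 + 20) - 138)² = (-31 - 138)² = (-169)² = 28561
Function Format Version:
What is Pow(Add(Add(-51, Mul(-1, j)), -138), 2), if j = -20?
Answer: 28561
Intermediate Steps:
Pow(Add(Add(-51, Mul(-1, j)), -138), 2) = Pow(Add(Add(-51, Mul(-1, -20)), -138), 2) = Pow(Add(Add(-51, 20), -138), 2) = Pow(Add(-31, -138), 2) = Pow(-169, 2) = 28561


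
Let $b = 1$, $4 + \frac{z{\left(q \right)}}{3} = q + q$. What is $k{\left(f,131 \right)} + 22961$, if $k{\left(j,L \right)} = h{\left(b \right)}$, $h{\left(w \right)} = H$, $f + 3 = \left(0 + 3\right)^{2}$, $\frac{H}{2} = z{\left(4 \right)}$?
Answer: $22985$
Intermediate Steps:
$z{\left(q \right)} = -12 + 6 q$ ($z{\left(q \right)} = -12 + 3 \left(q + q\right) = -12 + 3 \cdot 2 q = -12 + 6 q$)
$H = 24$ ($H = 2 \left(-12 + 6 \cdot 4\right) = 2 \left(-12 + 24\right) = 2 \cdot 12 = 24$)
$f = 6$ ($f = -3 + \left(0 + 3\right)^{2} = -3 + 3^{2} = -3 + 9 = 6$)
$h{\left(w \right)} = 24$
$k{\left(j,L \right)} = 24$
$k{\left(f,131 \right)} + 22961 = 24 + 22961 = 22985$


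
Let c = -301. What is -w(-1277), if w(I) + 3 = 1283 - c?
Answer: -1581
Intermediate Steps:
w(I) = 1581 (w(I) = -3 + (1283 - 1*(-301)) = -3 + (1283 + 301) = -3 + 1584 = 1581)
-w(-1277) = -1*1581 = -1581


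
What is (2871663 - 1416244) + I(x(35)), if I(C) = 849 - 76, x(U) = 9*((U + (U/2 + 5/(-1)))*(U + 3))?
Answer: 1456192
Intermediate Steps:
x(U) = 9*(-5 + 3*U/2)*(3 + U) (x(U) = 9*((U + (U*(½) + 5*(-1)))*(3 + U)) = 9*((U + (U/2 - 5))*(3 + U)) = 9*((U + (-5 + U/2))*(3 + U)) = 9*((-5 + 3*U/2)*(3 + U)) = 9*(-5 + 3*U/2)*(3 + U))
I(C) = 773
(2871663 - 1416244) + I(x(35)) = (2871663 - 1416244) + 773 = 1455419 + 773 = 1456192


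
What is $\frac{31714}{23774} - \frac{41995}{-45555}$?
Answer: $\frac{244312040}{108302457} \approx 2.2558$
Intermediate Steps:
$\frac{31714}{23774} - \frac{41995}{-45555} = 31714 \cdot \frac{1}{23774} - - \frac{8399}{9111} = \frac{15857}{11887} + \frac{8399}{9111} = \frac{244312040}{108302457}$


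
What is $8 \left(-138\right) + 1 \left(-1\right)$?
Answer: $-1105$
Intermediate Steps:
$8 \left(-138\right) + 1 \left(-1\right) = -1104 - 1 = -1105$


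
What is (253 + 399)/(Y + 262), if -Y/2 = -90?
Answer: 326/221 ≈ 1.4751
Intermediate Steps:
Y = 180 (Y = -2*(-90) = 180)
(253 + 399)/(Y + 262) = (253 + 399)/(180 + 262) = 652/442 = 652*(1/442) = 326/221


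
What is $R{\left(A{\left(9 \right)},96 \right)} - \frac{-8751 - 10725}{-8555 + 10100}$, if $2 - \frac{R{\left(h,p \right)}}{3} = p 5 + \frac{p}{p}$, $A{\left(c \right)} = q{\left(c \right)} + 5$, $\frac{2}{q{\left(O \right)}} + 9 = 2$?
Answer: $- \frac{733563}{515} \approx -1424.4$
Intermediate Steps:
$q{\left(O \right)} = - \frac{2}{7}$ ($q{\left(O \right)} = \frac{2}{-9 + 2} = \frac{2}{-7} = 2 \left(- \frac{1}{7}\right) = - \frac{2}{7}$)
$A{\left(c \right)} = \frac{33}{7}$ ($A{\left(c \right)} = - \frac{2}{7} + 5 = \frac{33}{7}$)
$R{\left(h,p \right)} = 3 - 15 p$ ($R{\left(h,p \right)} = 6 - 3 \left(p 5 + \frac{p}{p}\right) = 6 - 3 \left(5 p + 1\right) = 6 - 3 \left(1 + 5 p\right) = 6 - \left(3 + 15 p\right) = 3 - 15 p$)
$R{\left(A{\left(9 \right)},96 \right)} - \frac{-8751 - 10725}{-8555 + 10100} = \left(3 - 1440\right) - \frac{-8751 - 10725}{-8555 + 10100} = \left(3 - 1440\right) - - \frac{19476}{1545} = -1437 - \left(-19476\right) \frac{1}{1545} = -1437 - - \frac{6492}{515} = -1437 + \frac{6492}{515} = - \frac{733563}{515}$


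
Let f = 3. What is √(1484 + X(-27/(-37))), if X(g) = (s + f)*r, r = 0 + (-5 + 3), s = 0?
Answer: √1478 ≈ 38.445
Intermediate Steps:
r = -2 (r = 0 - 2 = -2)
X(g) = -6 (X(g) = (0 + 3)*(-2) = 3*(-2) = -6)
√(1484 + X(-27/(-37))) = √(1484 - 6) = √1478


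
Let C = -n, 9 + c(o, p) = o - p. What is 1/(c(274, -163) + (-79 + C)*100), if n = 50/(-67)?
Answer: -67/495624 ≈ -0.00013518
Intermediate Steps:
c(o, p) = -9 + o - p (c(o, p) = -9 + (o - p) = -9 + o - p)
n = -50/67 (n = 50*(-1/67) = -50/67 ≈ -0.74627)
C = 50/67 (C = -1*(-50/67) = 50/67 ≈ 0.74627)
1/(c(274, -163) + (-79 + C)*100) = 1/((-9 + 274 - 1*(-163)) + (-79 + 50/67)*100) = 1/((-9 + 274 + 163) - 5243/67*100) = 1/(428 - 524300/67) = 1/(-495624/67) = -67/495624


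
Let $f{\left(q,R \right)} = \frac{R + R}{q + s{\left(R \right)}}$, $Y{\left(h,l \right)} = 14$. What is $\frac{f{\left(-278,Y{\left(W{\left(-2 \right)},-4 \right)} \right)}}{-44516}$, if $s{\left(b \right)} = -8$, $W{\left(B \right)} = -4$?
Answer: $\frac{7}{3182894} \approx 2.1993 \cdot 10^{-6}$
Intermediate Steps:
$f{\left(q,R \right)} = \frac{2 R}{-8 + q}$ ($f{\left(q,R \right)} = \frac{R + R}{q - 8} = \frac{2 R}{-8 + q}$)
$\frac{f{\left(-278,Y{\left(W{\left(-2 \right)},-4 \right)} \right)}}{-44516} = \frac{2 \cdot 14 \frac{1}{-8 - 278}}{-44516} = 2 \cdot 14 \frac{1}{-286} \left(- \frac{1}{44516}\right) = 2 \cdot 14 \left(- \frac{1}{286}\right) \left(- \frac{1}{44516}\right) = \left(- \frac{14}{143}\right) \left(- \frac{1}{44516}\right) = \frac{7}{3182894}$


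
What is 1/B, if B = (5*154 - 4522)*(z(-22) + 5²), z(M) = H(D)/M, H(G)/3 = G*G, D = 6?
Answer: -11/829192 ≈ -1.3266e-5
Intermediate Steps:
H(G) = 3*G² (H(G) = 3*(G*G) = 3*G²)
z(M) = 108/M (z(M) = (3*6²)/M = (3*36)/M = 108/M)
B = -829192/11 (B = (5*154 - 4522)*(108/(-22) + 5²) = (770 - 4522)*(108*(-1/22) + 25) = -3752*(-54/11 + 25) = -3752*221/11 = -829192/11 ≈ -75381.)
1/B = 1/(-829192/11) = -11/829192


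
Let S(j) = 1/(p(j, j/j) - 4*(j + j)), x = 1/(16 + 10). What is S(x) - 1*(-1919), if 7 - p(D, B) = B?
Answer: 142019/74 ≈ 1919.2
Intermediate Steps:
x = 1/26 ≈ 0.038462
p(D, B) = 7 - B
S(j) = 1/(6 - 8*j) (S(j) = 1/((7 - j/j) - 4*(j + j)) = 1/((7 - 1*1) - 8*j) = 1/((7 - 1) - 8*j) = 1/(6 - 8*j))
S(x) - 1*(-1919) = -1/(-6 + 8*(1/26)) - 1*(-1919) = -1/(-6 + 4/13) + 1919 = -1/(-74/13) + 1919 = -1*(-13/74) + 1919 = 13/74 + 1919 = 142019/74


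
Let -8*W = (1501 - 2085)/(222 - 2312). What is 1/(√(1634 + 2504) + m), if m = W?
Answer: 152570/18075192471 + 4368100*√4138/18075192471 ≈ 0.015554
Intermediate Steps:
W = -73/2090 (W = -(1501 - 2085)/(8*(222 - 2312)) = -(-73)/(-2090) = -(-73)*(-1)/2090 = -⅛*292/1045 = -73/2090 ≈ -0.034928)
m = -73/2090 ≈ -0.034928
1/(√(1634 + 2504) + m) = 1/(√(1634 + 2504) - 73/2090) = 1/(√4138 - 73/2090) = 1/(-73/2090 + √4138)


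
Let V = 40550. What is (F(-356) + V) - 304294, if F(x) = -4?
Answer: -263748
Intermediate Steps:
(F(-356) + V) - 304294 = (-4 + 40550) - 304294 = 40546 - 304294 = -263748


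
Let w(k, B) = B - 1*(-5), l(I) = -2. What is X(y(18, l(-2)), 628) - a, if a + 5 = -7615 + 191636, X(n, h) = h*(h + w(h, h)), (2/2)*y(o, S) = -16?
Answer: 607892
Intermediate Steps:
w(k, B) = 5 + B (w(k, B) = B + 5 = 5 + B)
y(o, S) = -16
X(n, h) = h*(5 + 2*h) (X(n, h) = h*(h + (5 + h)) = h*(5 + 2*h))
a = 184016 (a = -5 + (-7615 + 191636) = -5 + 184021 = 184016)
X(y(18, l(-2)), 628) - a = 628*(5 + 2*628) - 1*184016 = 628*(5 + 1256) - 184016 = 628*1261 - 184016 = 791908 - 184016 = 607892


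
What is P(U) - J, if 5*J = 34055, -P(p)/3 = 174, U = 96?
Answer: -7333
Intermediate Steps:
P(p) = -522 (P(p) = -3*174 = -522)
J = 6811 (J = (⅕)*34055 = 6811)
P(U) - J = -522 - 1*6811 = -522 - 6811 = -7333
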